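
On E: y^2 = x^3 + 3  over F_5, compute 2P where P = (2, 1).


Doubling: s = (3 x1^2 + a) / (2 y1)
s = (3*2^2 + 0) / (2*1) mod 5 = 1
x3 = s^2 - 2 x1 mod 5 = 1^2 - 2*2 = 2
y3 = s (x1 - x3) - y1 mod 5 = 1 * (2 - 2) - 1 = 4

2P = (2, 4)


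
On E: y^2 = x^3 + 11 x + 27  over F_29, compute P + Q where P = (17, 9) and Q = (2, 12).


P != Q, so use the chord formula.
s = (y2 - y1) / (x2 - x1) = (3) / (14) mod 29 = 23
x3 = s^2 - x1 - x2 mod 29 = 23^2 - 17 - 2 = 17
y3 = s (x1 - x3) - y1 mod 29 = 23 * (17 - 17) - 9 = 20

P + Q = (17, 20)


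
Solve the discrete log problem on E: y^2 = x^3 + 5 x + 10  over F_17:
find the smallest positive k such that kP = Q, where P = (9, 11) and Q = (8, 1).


Enumerate multiples of P until we hit Q = (8, 1):
  1P = (9, 11)
  2P = (3, 1)
  3P = (4, 3)
  4P = (12, 8)
  5P = (14, 11)
  6P = (11, 6)
  7P = (16, 15)
  8P = (1, 13)
  9P = (6, 1)
  10P = (15, 3)
  11P = (8, 16)
  12P = (8, 1)
Match found at i = 12.

k = 12


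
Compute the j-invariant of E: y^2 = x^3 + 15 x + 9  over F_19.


Delta = -16(4 a^3 + 27 b^2) mod 19 = 17
-1728 * (4 a)^3 = -1728 * (4*15)^3 mod 19 = 8
j = 8 * 17^(-1) mod 19 = 15

j = 15 (mod 19)


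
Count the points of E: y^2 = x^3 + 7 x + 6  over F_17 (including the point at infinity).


For each x in F_17, count y with y^2 = x^3 + 7 x + 6 mod 17:
  x = 4: RHS = 13, y in [8, 9]  -> 2 point(s)
  x = 5: RHS = 13, y in [8, 9]  -> 2 point(s)
  x = 6: RHS = 9, y in [3, 14]  -> 2 point(s)
  x = 8: RHS = 13, y in [8, 9]  -> 2 point(s)
  x = 9: RHS = 16, y in [4, 13]  -> 2 point(s)
  x = 12: RHS = 16, y in [4, 13]  -> 2 point(s)
  x = 13: RHS = 16, y in [4, 13]  -> 2 point(s)
  x = 14: RHS = 9, y in [3, 14]  -> 2 point(s)
  x = 15: RHS = 1, y in [1, 16]  -> 2 point(s)
  x = 16: RHS = 15, y in [7, 10]  -> 2 point(s)
Affine points: 20. Add the point at infinity: total = 21.

#E(F_17) = 21


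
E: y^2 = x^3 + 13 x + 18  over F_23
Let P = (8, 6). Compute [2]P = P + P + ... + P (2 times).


k = 2 = 10_2 (binary, LSB first: 01)
Double-and-add from P = (8, 6):
  bit 0 = 0: acc unchanged = O
  bit 1 = 1: acc = O + (0, 8) = (0, 8)

2P = (0, 8)


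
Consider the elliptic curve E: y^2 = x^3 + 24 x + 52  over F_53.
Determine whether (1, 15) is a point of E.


Check whether y^2 = x^3 + 24 x + 52 (mod 53) for (x, y) = (1, 15).
LHS: y^2 = 15^2 mod 53 = 13
RHS: x^3 + 24 x + 52 = 1^3 + 24*1 + 52 mod 53 = 24
LHS != RHS

No, not on the curve


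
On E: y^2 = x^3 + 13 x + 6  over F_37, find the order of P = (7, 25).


Compute successive multiples of P until we hit O:
  1P = (7, 25)
  2P = (14, 34)
  3P = (32, 1)
  4P = (2, 22)
  5P = (18, 35)
  6P = (22, 32)
  7P = (12, 22)
  8P = (8, 20)
  ... (continuing to 23P)
  23P = O

ord(P) = 23


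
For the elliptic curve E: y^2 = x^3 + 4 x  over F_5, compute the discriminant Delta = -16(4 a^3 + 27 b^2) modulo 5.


4 a^3 + 27 b^2 = 4*4^3 + 27*0^2 = 256 + 0 = 256
Delta = -16 * (256) = -4096
Delta mod 5 = 4

Delta = 4 (mod 5)


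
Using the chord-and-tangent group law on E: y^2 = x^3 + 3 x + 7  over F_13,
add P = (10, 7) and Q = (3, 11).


P != Q, so use the chord formula.
s = (y2 - y1) / (x2 - x1) = (4) / (6) mod 13 = 5
x3 = s^2 - x1 - x2 mod 13 = 5^2 - 10 - 3 = 12
y3 = s (x1 - x3) - y1 mod 13 = 5 * (10 - 12) - 7 = 9

P + Q = (12, 9)


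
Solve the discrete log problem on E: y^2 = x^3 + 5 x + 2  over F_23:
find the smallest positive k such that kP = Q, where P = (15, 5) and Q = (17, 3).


Enumerate multiples of P until we hit Q = (17, 3):
  1P = (15, 5)
  2P = (17, 20)
  3P = (7, 9)
  4P = (7, 14)
  5P = (17, 3)
Match found at i = 5.

k = 5


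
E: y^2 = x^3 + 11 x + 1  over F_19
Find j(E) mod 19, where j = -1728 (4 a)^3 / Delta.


Delta = -16(4 a^3 + 27 b^2) mod 19 = 17
-1728 * (4 a)^3 = -1728 * (4*11)^3 mod 19 = 7
j = 7 * 17^(-1) mod 19 = 6

j = 6 (mod 19)


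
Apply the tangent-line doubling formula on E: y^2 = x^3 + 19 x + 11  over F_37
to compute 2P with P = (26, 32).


Doubling: s = (3 x1^2 + a) / (2 y1)
s = (3*26^2 + 19) / (2*32) mod 37 = 21
x3 = s^2 - 2 x1 mod 37 = 21^2 - 2*26 = 19
y3 = s (x1 - x3) - y1 mod 37 = 21 * (26 - 19) - 32 = 4

2P = (19, 4)


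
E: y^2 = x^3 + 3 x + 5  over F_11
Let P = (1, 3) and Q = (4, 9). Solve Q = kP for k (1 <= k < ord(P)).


Enumerate multiples of P until we hit Q = (4, 9):
  1P = (1, 3)
  2P = (10, 10)
  3P = (4, 2)
  4P = (0, 4)
  5P = (0, 7)
  6P = (4, 9)
Match found at i = 6.

k = 6


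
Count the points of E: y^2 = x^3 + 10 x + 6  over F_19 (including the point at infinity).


For each x in F_19, count y with y^2 = x^3 + 10 x + 6 mod 19:
  x = 0: RHS = 6, y in [5, 14]  -> 2 point(s)
  x = 1: RHS = 17, y in [6, 13]  -> 2 point(s)
  x = 3: RHS = 6, y in [5, 14]  -> 2 point(s)
  x = 6: RHS = 16, y in [4, 15]  -> 2 point(s)
  x = 7: RHS = 1, y in [1, 18]  -> 2 point(s)
  x = 8: RHS = 9, y in [3, 16]  -> 2 point(s)
  x = 10: RHS = 4, y in [2, 17]  -> 2 point(s)
  x = 12: RHS = 11, y in [7, 12]  -> 2 point(s)
  x = 15: RHS = 16, y in [4, 15]  -> 2 point(s)
  x = 16: RHS = 6, y in [5, 14]  -> 2 point(s)
  x = 17: RHS = 16, y in [4, 15]  -> 2 point(s)
Affine points: 22. Add the point at infinity: total = 23.

#E(F_19) = 23


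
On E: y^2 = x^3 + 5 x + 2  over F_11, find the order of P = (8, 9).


Compute successive multiples of P until we hit O:
  1P = (8, 9)
  2P = (4, 3)
  3P = (4, 8)
  4P = (8, 2)
  5P = O

ord(P) = 5


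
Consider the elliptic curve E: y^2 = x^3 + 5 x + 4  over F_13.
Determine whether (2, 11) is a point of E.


Check whether y^2 = x^3 + 5 x + 4 (mod 13) for (x, y) = (2, 11).
LHS: y^2 = 11^2 mod 13 = 4
RHS: x^3 + 5 x + 4 = 2^3 + 5*2 + 4 mod 13 = 9
LHS != RHS

No, not on the curve


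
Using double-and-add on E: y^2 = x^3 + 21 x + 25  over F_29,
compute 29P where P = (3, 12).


k = 29 = 11101_2 (binary, LSB first: 10111)
Double-and-add from P = (3, 12):
  bit 0 = 1: acc = O + (3, 12) = (3, 12)
  bit 1 = 0: acc unchanged = (3, 12)
  bit 2 = 1: acc = (3, 12) + (5, 9) = (16, 22)
  bit 3 = 1: acc = (16, 22) + (12, 2) = (26, 15)
  bit 4 = 1: acc = (26, 15) + (18, 0) = (8, 26)

29P = (8, 26)


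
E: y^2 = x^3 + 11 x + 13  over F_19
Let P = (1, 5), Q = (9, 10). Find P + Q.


P != Q, so use the chord formula.
s = (y2 - y1) / (x2 - x1) = (5) / (8) mod 19 = 3
x3 = s^2 - x1 - x2 mod 19 = 3^2 - 1 - 9 = 18
y3 = s (x1 - x3) - y1 mod 19 = 3 * (1 - 18) - 5 = 1

P + Q = (18, 1)


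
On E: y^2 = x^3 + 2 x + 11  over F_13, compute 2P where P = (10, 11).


Doubling: s = (3 x1^2 + a) / (2 y1)
s = (3*10^2 + 2) / (2*11) mod 13 = 9
x3 = s^2 - 2 x1 mod 13 = 9^2 - 2*10 = 9
y3 = s (x1 - x3) - y1 mod 13 = 9 * (10 - 9) - 11 = 11

2P = (9, 11)


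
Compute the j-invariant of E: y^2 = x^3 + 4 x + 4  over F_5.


Delta = -16(4 a^3 + 27 b^2) mod 5 = 2
-1728 * (4 a)^3 = -1728 * (4*4)^3 mod 5 = 2
j = 2 * 2^(-1) mod 5 = 1

j = 1 (mod 5)


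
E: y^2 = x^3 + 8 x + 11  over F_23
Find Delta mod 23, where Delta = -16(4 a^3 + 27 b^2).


4 a^3 + 27 b^2 = 4*8^3 + 27*11^2 = 2048 + 3267 = 5315
Delta = -16 * (5315) = -85040
Delta mod 23 = 14

Delta = 14 (mod 23)


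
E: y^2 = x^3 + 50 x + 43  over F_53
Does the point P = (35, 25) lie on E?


Check whether y^2 = x^3 + 50 x + 43 (mod 53) for (x, y) = (35, 25).
LHS: y^2 = 25^2 mod 53 = 42
RHS: x^3 + 50 x + 43 = 35^3 + 50*35 + 43 mod 53 = 42
LHS = RHS

Yes, on the curve


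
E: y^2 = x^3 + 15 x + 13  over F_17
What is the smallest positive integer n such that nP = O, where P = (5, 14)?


Compute successive multiples of P until we hit O:
  1P = (5, 14)
  2P = (11, 8)
  3P = (2, 0)
  4P = (11, 9)
  5P = (5, 3)
  6P = O

ord(P) = 6


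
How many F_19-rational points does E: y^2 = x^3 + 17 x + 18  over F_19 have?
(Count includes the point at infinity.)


For each x in F_19, count y with y^2 = x^3 + 17 x + 18 mod 19:
  x = 1: RHS = 17, y in [6, 13]  -> 2 point(s)
  x = 3: RHS = 1, y in [1, 18]  -> 2 point(s)
  x = 4: RHS = 17, y in [6, 13]  -> 2 point(s)
  x = 5: RHS = 0, y in [0]  -> 1 point(s)
  x = 7: RHS = 5, y in [9, 10]  -> 2 point(s)
  x = 8: RHS = 1, y in [1, 18]  -> 2 point(s)
  x = 9: RHS = 7, y in [8, 11]  -> 2 point(s)
  x = 11: RHS = 16, y in [4, 15]  -> 2 point(s)
  x = 13: RHS = 4, y in [2, 17]  -> 2 point(s)
  x = 14: RHS = 17, y in [6, 13]  -> 2 point(s)
  x = 15: RHS = 0, y in [0]  -> 1 point(s)
  x = 16: RHS = 16, y in [4, 15]  -> 2 point(s)
  x = 18: RHS = 0, y in [0]  -> 1 point(s)
Affine points: 23. Add the point at infinity: total = 24.

#E(F_19) = 24


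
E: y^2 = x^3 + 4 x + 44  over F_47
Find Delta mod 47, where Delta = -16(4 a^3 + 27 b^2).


4 a^3 + 27 b^2 = 4*4^3 + 27*44^2 = 256 + 52272 = 52528
Delta = -16 * (52528) = -840448
Delta mod 47 = 6

Delta = 6 (mod 47)


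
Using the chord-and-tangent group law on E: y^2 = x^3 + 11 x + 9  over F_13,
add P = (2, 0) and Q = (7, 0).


P != Q, so use the chord formula.
s = (y2 - y1) / (x2 - x1) = (0) / (5) mod 13 = 0
x3 = s^2 - x1 - x2 mod 13 = 0^2 - 2 - 7 = 4
y3 = s (x1 - x3) - y1 mod 13 = 0 * (2 - 4) - 0 = 0

P + Q = (4, 0)


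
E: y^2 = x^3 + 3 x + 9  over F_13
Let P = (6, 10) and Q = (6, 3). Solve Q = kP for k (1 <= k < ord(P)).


Enumerate multiples of P until we hit Q = (6, 3):
  1P = (6, 10)
  2P = (2, 7)
  3P = (8, 8)
  4P = (0, 10)
  5P = (7, 3)
  6P = (10, 5)
  7P = (1, 0)
  8P = (10, 8)
  9P = (7, 10)
  10P = (0, 3)
  11P = (8, 5)
  12P = (2, 6)
  13P = (6, 3)
Match found at i = 13.

k = 13


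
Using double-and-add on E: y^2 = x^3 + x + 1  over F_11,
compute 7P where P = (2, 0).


k = 7 = 111_2 (binary, LSB first: 111)
Double-and-add from P = (2, 0):
  bit 0 = 1: acc = O + (2, 0) = (2, 0)
  bit 1 = 1: acc = (2, 0) + O = (2, 0)
  bit 2 = 1: acc = (2, 0) + O = (2, 0)

7P = (2, 0)


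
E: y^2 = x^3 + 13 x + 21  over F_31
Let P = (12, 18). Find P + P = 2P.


Doubling: s = (3 x1^2 + a) / (2 y1)
s = (3*12^2 + 13) / (2*18) mod 31 = 27
x3 = s^2 - 2 x1 mod 31 = 27^2 - 2*12 = 23
y3 = s (x1 - x3) - y1 mod 31 = 27 * (12 - 23) - 18 = 26

2P = (23, 26)


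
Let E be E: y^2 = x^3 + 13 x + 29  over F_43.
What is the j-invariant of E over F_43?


Delta = -16(4 a^3 + 27 b^2) mod 43 = 40
-1728 * (4 a)^3 = -1728 * (4*13)^3 mod 43 = 16
j = 16 * 40^(-1) mod 43 = 9

j = 9 (mod 43)


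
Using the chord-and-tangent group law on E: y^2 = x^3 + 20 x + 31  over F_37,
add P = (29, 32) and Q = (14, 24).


P != Q, so use the chord formula.
s = (y2 - y1) / (x2 - x1) = (29) / (22) mod 37 = 3
x3 = s^2 - x1 - x2 mod 37 = 3^2 - 29 - 14 = 3
y3 = s (x1 - x3) - y1 mod 37 = 3 * (29 - 3) - 32 = 9

P + Q = (3, 9)


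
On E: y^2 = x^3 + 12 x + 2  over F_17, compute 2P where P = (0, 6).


Doubling: s = (3 x1^2 + a) / (2 y1)
s = (3*0^2 + 12) / (2*6) mod 17 = 1
x3 = s^2 - 2 x1 mod 17 = 1^2 - 2*0 = 1
y3 = s (x1 - x3) - y1 mod 17 = 1 * (0 - 1) - 6 = 10

2P = (1, 10)


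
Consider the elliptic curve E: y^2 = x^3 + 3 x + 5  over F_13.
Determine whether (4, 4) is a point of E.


Check whether y^2 = x^3 + 3 x + 5 (mod 13) for (x, y) = (4, 4).
LHS: y^2 = 4^2 mod 13 = 3
RHS: x^3 + 3 x + 5 = 4^3 + 3*4 + 5 mod 13 = 3
LHS = RHS

Yes, on the curve


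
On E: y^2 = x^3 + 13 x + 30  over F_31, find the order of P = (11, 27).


Compute successive multiples of P until we hit O:
  1P = (11, 27)
  2P = (17, 7)
  3P = (21, 27)
  4P = (30, 4)
  5P = (18, 19)
  6P = (9, 15)
  7P = (16, 5)
  8P = (6, 13)
  ... (continuing to 25P)
  25P = O

ord(P) = 25


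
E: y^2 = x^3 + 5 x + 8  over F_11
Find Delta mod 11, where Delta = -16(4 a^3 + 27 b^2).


4 a^3 + 27 b^2 = 4*5^3 + 27*8^2 = 500 + 1728 = 2228
Delta = -16 * (2228) = -35648
Delta mod 11 = 3

Delta = 3 (mod 11)


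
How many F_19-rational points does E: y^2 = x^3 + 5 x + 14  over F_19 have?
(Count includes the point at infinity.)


For each x in F_19, count y with y^2 = x^3 + 5 x + 14 mod 19:
  x = 1: RHS = 1, y in [1, 18]  -> 2 point(s)
  x = 9: RHS = 9, y in [3, 16]  -> 2 point(s)
  x = 10: RHS = 0, y in [0]  -> 1 point(s)
  x = 12: RHS = 16, y in [4, 15]  -> 2 point(s)
  x = 14: RHS = 16, y in [4, 15]  -> 2 point(s)
  x = 15: RHS = 6, y in [5, 14]  -> 2 point(s)
Affine points: 11. Add the point at infinity: total = 12.

#E(F_19) = 12


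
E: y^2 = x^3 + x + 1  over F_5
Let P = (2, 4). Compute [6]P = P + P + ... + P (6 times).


k = 6 = 110_2 (binary, LSB first: 011)
Double-and-add from P = (2, 4):
  bit 0 = 0: acc unchanged = O
  bit 1 = 1: acc = O + (2, 1) = (2, 1)
  bit 2 = 1: acc = (2, 1) + (2, 4) = O

6P = O


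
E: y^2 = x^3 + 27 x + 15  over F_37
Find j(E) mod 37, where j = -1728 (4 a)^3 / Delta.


Delta = -16(4 a^3 + 27 b^2) mod 37 = 26
-1728 * (4 a)^3 = -1728 * (4*27)^3 mod 37 = 36
j = 36 * 26^(-1) mod 37 = 27

j = 27 (mod 37)


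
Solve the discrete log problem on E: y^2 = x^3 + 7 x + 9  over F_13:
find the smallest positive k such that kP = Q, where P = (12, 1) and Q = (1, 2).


Enumerate multiples of P until we hit Q = (1, 2):
  1P = (12, 1)
  2P = (1, 2)
Match found at i = 2.

k = 2


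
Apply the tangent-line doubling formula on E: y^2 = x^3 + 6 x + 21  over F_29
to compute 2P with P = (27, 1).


Doubling: s = (3 x1^2 + a) / (2 y1)
s = (3*27^2 + 6) / (2*1) mod 29 = 9
x3 = s^2 - 2 x1 mod 29 = 9^2 - 2*27 = 27
y3 = s (x1 - x3) - y1 mod 29 = 9 * (27 - 27) - 1 = 28

2P = (27, 28)


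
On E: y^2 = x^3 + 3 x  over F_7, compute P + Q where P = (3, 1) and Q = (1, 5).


P != Q, so use the chord formula.
s = (y2 - y1) / (x2 - x1) = (4) / (5) mod 7 = 5
x3 = s^2 - x1 - x2 mod 7 = 5^2 - 3 - 1 = 0
y3 = s (x1 - x3) - y1 mod 7 = 5 * (3 - 0) - 1 = 0

P + Q = (0, 0)


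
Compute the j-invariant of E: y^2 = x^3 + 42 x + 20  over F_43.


Delta = -16(4 a^3 + 27 b^2) mod 43 = 38
-1728 * (4 a)^3 = -1728 * (4*42)^3 mod 43 = 39
j = 39 * 38^(-1) mod 43 = 18

j = 18 (mod 43)


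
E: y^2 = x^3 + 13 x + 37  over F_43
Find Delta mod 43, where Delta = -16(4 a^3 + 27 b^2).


4 a^3 + 27 b^2 = 4*13^3 + 27*37^2 = 8788 + 36963 = 45751
Delta = -16 * (45751) = -732016
Delta mod 43 = 16

Delta = 16 (mod 43)


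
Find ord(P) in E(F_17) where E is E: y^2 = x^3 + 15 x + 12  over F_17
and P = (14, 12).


Compute successive multiples of P until we hit O:
  1P = (14, 12)
  2P = (8, 7)
  3P = (16, 9)
  4P = (2, 4)
  5P = (9, 14)
  6P = (3, 4)
  7P = (15, 12)
  8P = (5, 5)
  ... (continuing to 22P)
  22P = O

ord(P) = 22


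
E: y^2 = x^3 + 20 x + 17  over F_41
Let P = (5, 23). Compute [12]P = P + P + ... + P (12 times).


k = 12 = 1100_2 (binary, LSB first: 0011)
Double-and-add from P = (5, 23):
  bit 0 = 0: acc unchanged = O
  bit 1 = 0: acc unchanged = O
  bit 2 = 1: acc = O + (37, 23) = (37, 23)
  bit 3 = 1: acc = (37, 23) + (6, 5) = (16, 13)

12P = (16, 13)


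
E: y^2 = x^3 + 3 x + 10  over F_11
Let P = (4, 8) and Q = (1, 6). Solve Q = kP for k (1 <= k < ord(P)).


Enumerate multiples of P until we hit Q = (1, 6):
  1P = (4, 8)
  2P = (1, 5)
  3P = (7, 0)
  4P = (1, 6)
Match found at i = 4.

k = 4


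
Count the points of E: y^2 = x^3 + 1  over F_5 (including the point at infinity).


For each x in F_5, count y with y^2 = x^3 + 0 x + 1 mod 5:
  x = 0: RHS = 1, y in [1, 4]  -> 2 point(s)
  x = 2: RHS = 4, y in [2, 3]  -> 2 point(s)
  x = 4: RHS = 0, y in [0]  -> 1 point(s)
Affine points: 5. Add the point at infinity: total = 6.

#E(F_5) = 6


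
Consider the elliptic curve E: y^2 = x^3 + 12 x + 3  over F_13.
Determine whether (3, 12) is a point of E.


Check whether y^2 = x^3 + 12 x + 3 (mod 13) for (x, y) = (3, 12).
LHS: y^2 = 12^2 mod 13 = 1
RHS: x^3 + 12 x + 3 = 3^3 + 12*3 + 3 mod 13 = 1
LHS = RHS

Yes, on the curve


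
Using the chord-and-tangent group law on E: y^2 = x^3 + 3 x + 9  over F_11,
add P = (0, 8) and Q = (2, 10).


P != Q, so use the chord formula.
s = (y2 - y1) / (x2 - x1) = (2) / (2) mod 11 = 1
x3 = s^2 - x1 - x2 mod 11 = 1^2 - 0 - 2 = 10
y3 = s (x1 - x3) - y1 mod 11 = 1 * (0 - 10) - 8 = 4

P + Q = (10, 4)


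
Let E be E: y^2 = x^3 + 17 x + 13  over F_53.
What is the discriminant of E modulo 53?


4 a^3 + 27 b^2 = 4*17^3 + 27*13^2 = 19652 + 4563 = 24215
Delta = -16 * (24215) = -387440
Delta mod 53 = 43

Delta = 43 (mod 53)


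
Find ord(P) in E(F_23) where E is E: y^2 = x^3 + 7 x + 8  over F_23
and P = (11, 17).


Compute successive multiples of P until we hit O:
  1P = (11, 17)
  2P = (17, 7)
  3P = (8, 1)
  4P = (12, 16)
  5P = (1, 19)
  6P = (0, 13)
  7P = (7, 20)
  8P = (7, 3)
  ... (continuing to 15P)
  15P = O

ord(P) = 15


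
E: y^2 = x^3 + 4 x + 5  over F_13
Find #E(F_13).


For each x in F_13, count y with y^2 = x^3 + 4 x + 5 mod 13:
  x = 1: RHS = 10, y in [6, 7]  -> 2 point(s)
  x = 7: RHS = 12, y in [5, 8]  -> 2 point(s)
  x = 8: RHS = 3, y in [4, 9]  -> 2 point(s)
  x = 9: RHS = 3, y in [4, 9]  -> 2 point(s)
  x = 12: RHS = 0, y in [0]  -> 1 point(s)
Affine points: 9. Add the point at infinity: total = 10.

#E(F_13) = 10


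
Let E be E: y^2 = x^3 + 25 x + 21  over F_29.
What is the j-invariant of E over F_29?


Delta = -16(4 a^3 + 27 b^2) mod 29 = 25
-1728 * (4 a)^3 = -1728 * (4*25)^3 mod 29 = 3
j = 3 * 25^(-1) mod 29 = 21

j = 21 (mod 29)


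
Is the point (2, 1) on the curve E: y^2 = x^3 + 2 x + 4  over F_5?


Check whether y^2 = x^3 + 2 x + 4 (mod 5) for (x, y) = (2, 1).
LHS: y^2 = 1^2 mod 5 = 1
RHS: x^3 + 2 x + 4 = 2^3 + 2*2 + 4 mod 5 = 1
LHS = RHS

Yes, on the curve


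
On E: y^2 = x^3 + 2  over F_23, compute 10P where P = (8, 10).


k = 10 = 1010_2 (binary, LSB first: 0101)
Double-and-add from P = (8, 10):
  bit 0 = 0: acc unchanged = O
  bit 1 = 1: acc = O + (9, 8) = (9, 8)
  bit 2 = 0: acc unchanged = (9, 8)
  bit 3 = 1: acc = (9, 8) + (0, 5) = (9, 15)

10P = (9, 15)


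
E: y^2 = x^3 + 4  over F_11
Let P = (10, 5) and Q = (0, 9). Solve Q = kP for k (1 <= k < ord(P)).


Enumerate multiples of P until we hit Q = (0, 9):
  1P = (10, 5)
  2P = (0, 9)
Match found at i = 2.

k = 2


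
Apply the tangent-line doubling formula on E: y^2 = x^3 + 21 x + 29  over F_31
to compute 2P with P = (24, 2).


Doubling: s = (3 x1^2 + a) / (2 y1)
s = (3*24^2 + 21) / (2*2) mod 31 = 11
x3 = s^2 - 2 x1 mod 31 = 11^2 - 2*24 = 11
y3 = s (x1 - x3) - y1 mod 31 = 11 * (24 - 11) - 2 = 17

2P = (11, 17)


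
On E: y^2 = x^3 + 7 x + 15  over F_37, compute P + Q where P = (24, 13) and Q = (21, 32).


P != Q, so use the chord formula.
s = (y2 - y1) / (x2 - x1) = (19) / (34) mod 37 = 6
x3 = s^2 - x1 - x2 mod 37 = 6^2 - 24 - 21 = 28
y3 = s (x1 - x3) - y1 mod 37 = 6 * (24 - 28) - 13 = 0

P + Q = (28, 0)


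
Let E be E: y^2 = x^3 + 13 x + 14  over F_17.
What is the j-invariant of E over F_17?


Delta = -16(4 a^3 + 27 b^2) mod 17 = 4
-1728 * (4 a)^3 = -1728 * (4*13)^3 mod 17 = 6
j = 6 * 4^(-1) mod 17 = 10

j = 10 (mod 17)


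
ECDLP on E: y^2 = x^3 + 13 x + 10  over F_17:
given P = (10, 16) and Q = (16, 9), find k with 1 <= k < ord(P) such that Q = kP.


Enumerate multiples of P until we hit Q = (16, 9):
  1P = (10, 16)
  2P = (5, 9)
  3P = (6, 10)
  4P = (16, 9)
Match found at i = 4.

k = 4


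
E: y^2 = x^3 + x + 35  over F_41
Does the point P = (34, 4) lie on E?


Check whether y^2 = x^3 + 1 x + 35 (mod 41) for (x, y) = (34, 4).
LHS: y^2 = 4^2 mod 41 = 16
RHS: x^3 + 1 x + 35 = 34^3 + 1*34 + 35 mod 41 = 13
LHS != RHS

No, not on the curve


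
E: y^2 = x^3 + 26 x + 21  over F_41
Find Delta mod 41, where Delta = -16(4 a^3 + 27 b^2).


4 a^3 + 27 b^2 = 4*26^3 + 27*21^2 = 70304 + 11907 = 82211
Delta = -16 * (82211) = -1315376
Delta mod 41 = 27

Delta = 27 (mod 41)


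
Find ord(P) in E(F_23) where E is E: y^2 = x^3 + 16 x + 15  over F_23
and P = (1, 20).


Compute successive multiples of P until we hit O:
  1P = (1, 20)
  2P = (1, 3)
  3P = O

ord(P) = 3


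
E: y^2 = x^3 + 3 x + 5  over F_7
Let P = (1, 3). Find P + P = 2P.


Doubling: s = (3 x1^2 + a) / (2 y1)
s = (3*1^2 + 3) / (2*3) mod 7 = 1
x3 = s^2 - 2 x1 mod 7 = 1^2 - 2*1 = 6
y3 = s (x1 - x3) - y1 mod 7 = 1 * (1 - 6) - 3 = 6

2P = (6, 6)


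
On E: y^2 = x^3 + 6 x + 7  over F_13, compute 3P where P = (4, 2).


k = 3 = 11_2 (binary, LSB first: 11)
Double-and-add from P = (4, 2):
  bit 0 = 1: acc = O + (4, 2) = (4, 2)
  bit 1 = 1: acc = (4, 2) + (2, 12) = (6, 8)

3P = (6, 8)


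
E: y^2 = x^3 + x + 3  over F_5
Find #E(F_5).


For each x in F_5, count y with y^2 = x^3 + 1 x + 3 mod 5:
  x = 1: RHS = 0, y in [0]  -> 1 point(s)
  x = 4: RHS = 1, y in [1, 4]  -> 2 point(s)
Affine points: 3. Add the point at infinity: total = 4.

#E(F_5) = 4


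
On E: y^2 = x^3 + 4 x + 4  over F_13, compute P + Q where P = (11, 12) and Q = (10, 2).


P != Q, so use the chord formula.
s = (y2 - y1) / (x2 - x1) = (3) / (12) mod 13 = 10
x3 = s^2 - x1 - x2 mod 13 = 10^2 - 11 - 10 = 1
y3 = s (x1 - x3) - y1 mod 13 = 10 * (11 - 1) - 12 = 10

P + Q = (1, 10)


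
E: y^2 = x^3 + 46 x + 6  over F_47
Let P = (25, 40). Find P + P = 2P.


Doubling: s = (3 x1^2 + a) / (2 y1)
s = (3*25^2 + 46) / (2*40) mod 47 = 34
x3 = s^2 - 2 x1 mod 47 = 34^2 - 2*25 = 25
y3 = s (x1 - x3) - y1 mod 47 = 34 * (25 - 25) - 40 = 7

2P = (25, 7)


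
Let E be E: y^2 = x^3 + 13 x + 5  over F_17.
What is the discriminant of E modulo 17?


4 a^3 + 27 b^2 = 4*13^3 + 27*5^2 = 8788 + 675 = 9463
Delta = -16 * (9463) = -151408
Delta mod 17 = 11

Delta = 11 (mod 17)


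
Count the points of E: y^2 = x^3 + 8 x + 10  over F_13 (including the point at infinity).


For each x in F_13, count y with y^2 = x^3 + 8 x + 10 mod 13:
  x = 0: RHS = 10, y in [6, 7]  -> 2 point(s)
  x = 3: RHS = 9, y in [3, 10]  -> 2 point(s)
  x = 6: RHS = 1, y in [1, 12]  -> 2 point(s)
  x = 8: RHS = 1, y in [1, 12]  -> 2 point(s)
  x = 11: RHS = 12, y in [5, 8]  -> 2 point(s)
  x = 12: RHS = 1, y in [1, 12]  -> 2 point(s)
Affine points: 12. Add the point at infinity: total = 13.

#E(F_13) = 13


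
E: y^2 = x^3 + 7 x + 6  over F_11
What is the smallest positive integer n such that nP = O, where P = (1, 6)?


Compute successive multiples of P until we hit O:
  1P = (1, 6)
  2P = (10, 3)
  3P = (5, 10)
  4P = (6, 0)
  5P = (5, 1)
  6P = (10, 8)
  7P = (1, 5)
  8P = O

ord(P) = 8


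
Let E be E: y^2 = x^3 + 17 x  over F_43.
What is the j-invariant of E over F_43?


Delta = -16(4 a^3 + 27 b^2) mod 43 = 27
-1728 * (4 a)^3 = -1728 * (4*17)^3 mod 43 = 1
j = 1 * 27^(-1) mod 43 = 8

j = 8 (mod 43)


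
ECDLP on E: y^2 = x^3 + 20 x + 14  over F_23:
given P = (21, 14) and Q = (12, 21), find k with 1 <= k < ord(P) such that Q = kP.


Enumerate multiples of P until we hit Q = (12, 21):
  1P = (21, 14)
  2P = (10, 15)
  3P = (19, 13)
  4P = (12, 2)
  5P = (2, 19)
  6P = (3, 20)
  7P = (17, 0)
  8P = (3, 3)
  9P = (2, 4)
  10P = (12, 21)
Match found at i = 10.

k = 10


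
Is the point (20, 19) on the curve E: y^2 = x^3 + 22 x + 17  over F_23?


Check whether y^2 = x^3 + 22 x + 17 (mod 23) for (x, y) = (20, 19).
LHS: y^2 = 19^2 mod 23 = 16
RHS: x^3 + 22 x + 17 = 20^3 + 22*20 + 17 mod 23 = 16
LHS = RHS

Yes, on the curve


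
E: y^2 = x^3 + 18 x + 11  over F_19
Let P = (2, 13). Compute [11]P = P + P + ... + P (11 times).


k = 11 = 1011_2 (binary, LSB first: 1101)
Double-and-add from P = (2, 13):
  bit 0 = 1: acc = O + (2, 13) = (2, 13)
  bit 1 = 1: acc = (2, 13) + (7, 9) = (0, 12)
  bit 2 = 0: acc unchanged = (0, 12)
  bit 3 = 1: acc = (0, 12) + (1, 7) = (5, 13)

11P = (5, 13)


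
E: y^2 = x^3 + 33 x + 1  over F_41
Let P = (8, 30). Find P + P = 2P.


Doubling: s = (3 x1^2 + a) / (2 y1)
s = (3*8^2 + 33) / (2*30) mod 41 = 14
x3 = s^2 - 2 x1 mod 41 = 14^2 - 2*8 = 16
y3 = s (x1 - x3) - y1 mod 41 = 14 * (8 - 16) - 30 = 22

2P = (16, 22)


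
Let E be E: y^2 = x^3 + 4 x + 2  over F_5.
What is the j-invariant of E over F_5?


Delta = -16(4 a^3 + 27 b^2) mod 5 = 1
-1728 * (4 a)^3 = -1728 * (4*4)^3 mod 5 = 2
j = 2 * 1^(-1) mod 5 = 2

j = 2 (mod 5)


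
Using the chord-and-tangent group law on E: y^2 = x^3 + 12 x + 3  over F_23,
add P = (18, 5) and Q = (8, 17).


P != Q, so use the chord formula.
s = (y2 - y1) / (x2 - x1) = (12) / (13) mod 23 = 8
x3 = s^2 - x1 - x2 mod 23 = 8^2 - 18 - 8 = 15
y3 = s (x1 - x3) - y1 mod 23 = 8 * (18 - 15) - 5 = 19

P + Q = (15, 19)


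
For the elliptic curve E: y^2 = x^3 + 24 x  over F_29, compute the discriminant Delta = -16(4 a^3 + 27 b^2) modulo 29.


4 a^3 + 27 b^2 = 4*24^3 + 27*0^2 = 55296 + 0 = 55296
Delta = -16 * (55296) = -884736
Delta mod 29 = 25

Delta = 25 (mod 29)


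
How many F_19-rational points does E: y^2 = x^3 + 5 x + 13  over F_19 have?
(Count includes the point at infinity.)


For each x in F_19, count y with y^2 = x^3 + 5 x + 13 mod 19:
  x = 1: RHS = 0, y in [0]  -> 1 point(s)
  x = 3: RHS = 17, y in [6, 13]  -> 2 point(s)
  x = 5: RHS = 11, y in [7, 12]  -> 2 point(s)
  x = 7: RHS = 11, y in [7, 12]  -> 2 point(s)
  x = 15: RHS = 5, y in [9, 10]  -> 2 point(s)
  x = 16: RHS = 9, y in [3, 16]  -> 2 point(s)
  x = 18: RHS = 7, y in [8, 11]  -> 2 point(s)
Affine points: 13. Add the point at infinity: total = 14.

#E(F_19) = 14


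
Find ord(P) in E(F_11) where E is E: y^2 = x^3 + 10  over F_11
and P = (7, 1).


Compute successive multiples of P until we hit O:
  1P = (7, 1)
  2P = (1, 0)
  3P = (7, 10)
  4P = O

ord(P) = 4


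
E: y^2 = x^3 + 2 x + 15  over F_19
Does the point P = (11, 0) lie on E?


Check whether y^2 = x^3 + 2 x + 15 (mod 19) for (x, y) = (11, 0).
LHS: y^2 = 0^2 mod 19 = 0
RHS: x^3 + 2 x + 15 = 11^3 + 2*11 + 15 mod 19 = 0
LHS = RHS

Yes, on the curve


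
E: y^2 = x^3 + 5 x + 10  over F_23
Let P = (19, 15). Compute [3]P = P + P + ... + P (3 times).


k = 3 = 11_2 (binary, LSB first: 11)
Double-and-add from P = (19, 15):
  bit 0 = 1: acc = O + (19, 15) = (19, 15)
  bit 1 = 1: acc = (19, 15) + (9, 18) = (22, 2)

3P = (22, 2)


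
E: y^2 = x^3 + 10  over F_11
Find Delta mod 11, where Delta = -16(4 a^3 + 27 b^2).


4 a^3 + 27 b^2 = 4*0^3 + 27*10^2 = 0 + 2700 = 2700
Delta = -16 * (2700) = -43200
Delta mod 11 = 8

Delta = 8 (mod 11)


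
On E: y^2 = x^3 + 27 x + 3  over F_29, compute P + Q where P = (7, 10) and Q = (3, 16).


P != Q, so use the chord formula.
s = (y2 - y1) / (x2 - x1) = (6) / (25) mod 29 = 13
x3 = s^2 - x1 - x2 mod 29 = 13^2 - 7 - 3 = 14
y3 = s (x1 - x3) - y1 mod 29 = 13 * (7 - 14) - 10 = 15

P + Q = (14, 15)


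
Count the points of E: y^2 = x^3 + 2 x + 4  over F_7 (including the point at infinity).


For each x in F_7, count y with y^2 = x^3 + 2 x + 4 mod 7:
  x = 0: RHS = 4, y in [2, 5]  -> 2 point(s)
  x = 1: RHS = 0, y in [0]  -> 1 point(s)
  x = 2: RHS = 2, y in [3, 4]  -> 2 point(s)
  x = 3: RHS = 2, y in [3, 4]  -> 2 point(s)
  x = 6: RHS = 1, y in [1, 6]  -> 2 point(s)
Affine points: 9. Add the point at infinity: total = 10.

#E(F_7) = 10


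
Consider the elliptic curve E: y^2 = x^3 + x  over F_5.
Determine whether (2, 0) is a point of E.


Check whether y^2 = x^3 + 1 x + 0 (mod 5) for (x, y) = (2, 0).
LHS: y^2 = 0^2 mod 5 = 0
RHS: x^3 + 1 x + 0 = 2^3 + 1*2 + 0 mod 5 = 0
LHS = RHS

Yes, on the curve


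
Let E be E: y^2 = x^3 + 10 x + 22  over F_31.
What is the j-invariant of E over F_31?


Delta = -16(4 a^3 + 27 b^2) mod 31 = 22
-1728 * (4 a)^3 = -1728 * (4*10)^3 mod 31 = 4
j = 4 * 22^(-1) mod 31 = 3

j = 3 (mod 31)


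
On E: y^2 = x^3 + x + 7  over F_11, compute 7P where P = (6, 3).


k = 7 = 111_2 (binary, LSB first: 111)
Double-and-add from P = (6, 3):
  bit 0 = 1: acc = O + (6, 3) = (6, 3)
  bit 1 = 1: acc = (6, 3) + (3, 2) = (7, 4)
  bit 2 = 1: acc = (7, 4) + (10, 4) = (5, 7)

7P = (5, 7)


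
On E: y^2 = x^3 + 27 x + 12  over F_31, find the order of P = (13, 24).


Compute successive multiples of P until we hit O:
  1P = (13, 24)
  2P = (13, 7)
  3P = O

ord(P) = 3


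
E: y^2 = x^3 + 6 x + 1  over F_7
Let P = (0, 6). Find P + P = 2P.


Doubling: s = (3 x1^2 + a) / (2 y1)
s = (3*0^2 + 6) / (2*6) mod 7 = 4
x3 = s^2 - 2 x1 mod 7 = 4^2 - 2*0 = 2
y3 = s (x1 - x3) - y1 mod 7 = 4 * (0 - 2) - 6 = 0

2P = (2, 0)


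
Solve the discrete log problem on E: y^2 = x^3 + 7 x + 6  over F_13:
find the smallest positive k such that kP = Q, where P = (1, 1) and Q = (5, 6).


Enumerate multiples of P until we hit Q = (5, 6):
  1P = (1, 1)
  2P = (10, 6)
  3P = (6, 2)
  4P = (5, 6)
Match found at i = 4.

k = 4


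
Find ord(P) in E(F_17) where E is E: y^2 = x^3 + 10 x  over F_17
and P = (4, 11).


Compute successive multiples of P until we hit O:
  1P = (4, 11)
  2P = (13, 7)
  3P = (13, 10)
  4P = (4, 6)
  5P = O

ord(P) = 5


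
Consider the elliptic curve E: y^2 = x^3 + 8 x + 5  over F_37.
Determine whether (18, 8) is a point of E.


Check whether y^2 = x^3 + 8 x + 5 (mod 37) for (x, y) = (18, 8).
LHS: y^2 = 8^2 mod 37 = 27
RHS: x^3 + 8 x + 5 = 18^3 + 8*18 + 5 mod 37 = 24
LHS != RHS

No, not on the curve


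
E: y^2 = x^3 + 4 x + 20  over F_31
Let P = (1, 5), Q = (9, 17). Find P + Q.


P != Q, so use the chord formula.
s = (y2 - y1) / (x2 - x1) = (12) / (8) mod 31 = 17
x3 = s^2 - x1 - x2 mod 31 = 17^2 - 1 - 9 = 0
y3 = s (x1 - x3) - y1 mod 31 = 17 * (1 - 0) - 5 = 12

P + Q = (0, 12)


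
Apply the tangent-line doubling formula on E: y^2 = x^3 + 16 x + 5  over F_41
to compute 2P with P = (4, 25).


Doubling: s = (3 x1^2 + a) / (2 y1)
s = (3*4^2 + 16) / (2*25) mod 41 = 39
x3 = s^2 - 2 x1 mod 41 = 39^2 - 2*4 = 37
y3 = s (x1 - x3) - y1 mod 41 = 39 * (4 - 37) - 25 = 0

2P = (37, 0)


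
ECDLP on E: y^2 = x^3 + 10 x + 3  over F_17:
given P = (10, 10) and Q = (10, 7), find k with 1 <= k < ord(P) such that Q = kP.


Enumerate multiples of P until we hit Q = (10, 7):
  1P = (10, 10)
  2P = (12, 10)
  3P = (12, 7)
  4P = (10, 7)
Match found at i = 4.

k = 4


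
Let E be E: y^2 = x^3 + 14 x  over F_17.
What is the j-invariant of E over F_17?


Delta = -16(4 a^3 + 27 b^2) mod 17 = 11
-1728 * (4 a)^3 = -1728 * (4*14)^3 mod 17 = 2
j = 2 * 11^(-1) mod 17 = 11

j = 11 (mod 17)


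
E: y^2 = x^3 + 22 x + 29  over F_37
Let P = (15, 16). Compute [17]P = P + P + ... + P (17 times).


k = 17 = 10001_2 (binary, LSB first: 10001)
Double-and-add from P = (15, 16):
  bit 0 = 1: acc = O + (15, 16) = (15, 16)
  bit 1 = 0: acc unchanged = (15, 16)
  bit 2 = 0: acc unchanged = (15, 16)
  bit 3 = 0: acc unchanged = (15, 16)
  bit 4 = 1: acc = (15, 16) + (26, 11) = (17, 32)

17P = (17, 32)


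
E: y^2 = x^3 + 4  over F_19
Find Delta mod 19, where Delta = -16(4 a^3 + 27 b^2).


4 a^3 + 27 b^2 = 4*0^3 + 27*4^2 = 0 + 432 = 432
Delta = -16 * (432) = -6912
Delta mod 19 = 4

Delta = 4 (mod 19)


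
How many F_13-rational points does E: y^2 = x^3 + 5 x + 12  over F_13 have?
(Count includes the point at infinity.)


For each x in F_13, count y with y^2 = x^3 + 5 x + 12 mod 13:
  x = 0: RHS = 12, y in [5, 8]  -> 2 point(s)
  x = 2: RHS = 4, y in [2, 11]  -> 2 point(s)
  x = 7: RHS = 0, y in [0]  -> 1 point(s)
  x = 10: RHS = 9, y in [3, 10]  -> 2 point(s)
Affine points: 7. Add the point at infinity: total = 8.

#E(F_13) = 8


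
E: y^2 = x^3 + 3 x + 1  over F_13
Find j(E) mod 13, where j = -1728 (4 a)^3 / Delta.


Delta = -16(4 a^3 + 27 b^2) mod 13 = 11
-1728 * (4 a)^3 = -1728 * (4*3)^3 mod 13 = 12
j = 12 * 11^(-1) mod 13 = 7

j = 7 (mod 13)


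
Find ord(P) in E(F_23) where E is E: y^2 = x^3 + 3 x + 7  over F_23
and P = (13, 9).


Compute successive multiples of P until we hit O:
  1P = (13, 9)
  2P = (5, 3)
  3P = (7, 7)
  4P = (21, 19)
  5P = (15, 0)
  6P = (21, 4)
  7P = (7, 16)
  8P = (5, 20)
  ... (continuing to 10P)
  10P = O

ord(P) = 10


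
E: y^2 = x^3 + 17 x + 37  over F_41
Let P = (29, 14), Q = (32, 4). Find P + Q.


P != Q, so use the chord formula.
s = (y2 - y1) / (x2 - x1) = (31) / (3) mod 41 = 24
x3 = s^2 - x1 - x2 mod 41 = 24^2 - 29 - 32 = 23
y3 = s (x1 - x3) - y1 mod 41 = 24 * (29 - 23) - 14 = 7

P + Q = (23, 7)


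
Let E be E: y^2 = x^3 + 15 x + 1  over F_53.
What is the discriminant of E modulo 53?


4 a^3 + 27 b^2 = 4*15^3 + 27*1^2 = 13500 + 27 = 13527
Delta = -16 * (13527) = -216432
Delta mod 53 = 20

Delta = 20 (mod 53)


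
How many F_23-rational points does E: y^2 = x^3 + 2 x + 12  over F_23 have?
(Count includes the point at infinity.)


For each x in F_23, count y with y^2 = x^3 + 2 x + 12 mod 23:
  x = 0: RHS = 12, y in [9, 14]  -> 2 point(s)
  x = 2: RHS = 1, y in [1, 22]  -> 2 point(s)
  x = 5: RHS = 9, y in [3, 20]  -> 2 point(s)
  x = 7: RHS = 1, y in [1, 22]  -> 2 point(s)
  x = 9: RHS = 0, y in [0]  -> 1 point(s)
  x = 11: RHS = 8, y in [10, 13]  -> 2 point(s)
  x = 12: RHS = 16, y in [4, 19]  -> 2 point(s)
  x = 13: RHS = 4, y in [2, 21]  -> 2 point(s)
  x = 14: RHS = 1, y in [1, 22]  -> 2 point(s)
  x = 15: RHS = 13, y in [6, 17]  -> 2 point(s)
  x = 16: RHS = 0, y in [0]  -> 1 point(s)
  x = 19: RHS = 9, y in [3, 20]  -> 2 point(s)
  x = 20: RHS = 2, y in [5, 18]  -> 2 point(s)
  x = 21: RHS = 0, y in [0]  -> 1 point(s)
  x = 22: RHS = 9, y in [3, 20]  -> 2 point(s)
Affine points: 27. Add the point at infinity: total = 28.

#E(F_23) = 28


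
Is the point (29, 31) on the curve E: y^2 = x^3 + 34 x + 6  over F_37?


Check whether y^2 = x^3 + 34 x + 6 (mod 37) for (x, y) = (29, 31).
LHS: y^2 = 31^2 mod 37 = 36
RHS: x^3 + 34 x + 6 = 29^3 + 34*29 + 6 mod 37 = 36
LHS = RHS

Yes, on the curve


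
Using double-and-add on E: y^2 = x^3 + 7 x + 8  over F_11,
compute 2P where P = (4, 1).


k = 2 = 10_2 (binary, LSB first: 01)
Double-and-add from P = (4, 1):
  bit 0 = 0: acc unchanged = O
  bit 1 = 1: acc = O + (3, 10) = (3, 10)

2P = (3, 10)


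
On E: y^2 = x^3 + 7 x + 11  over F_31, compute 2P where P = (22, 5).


Doubling: s = (3 x1^2 + a) / (2 y1)
s = (3*22^2 + 7) / (2*5) mod 31 = 25
x3 = s^2 - 2 x1 mod 31 = 25^2 - 2*22 = 23
y3 = s (x1 - x3) - y1 mod 31 = 25 * (22 - 23) - 5 = 1

2P = (23, 1)


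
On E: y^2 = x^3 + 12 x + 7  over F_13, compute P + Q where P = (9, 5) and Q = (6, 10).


P != Q, so use the chord formula.
s = (y2 - y1) / (x2 - x1) = (5) / (10) mod 13 = 7
x3 = s^2 - x1 - x2 mod 13 = 7^2 - 9 - 6 = 8
y3 = s (x1 - x3) - y1 mod 13 = 7 * (9 - 8) - 5 = 2

P + Q = (8, 2)


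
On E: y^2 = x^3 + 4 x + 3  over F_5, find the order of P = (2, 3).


Compute successive multiples of P until we hit O:
  1P = (2, 3)
  2P = (2, 2)
  3P = O

ord(P) = 3


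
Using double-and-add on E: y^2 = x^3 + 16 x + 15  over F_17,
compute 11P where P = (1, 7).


k = 11 = 1011_2 (binary, LSB first: 1101)
Double-and-add from P = (1, 7):
  bit 0 = 1: acc = O + (1, 7) = (1, 7)
  bit 1 = 1: acc = (1, 7) + (6, 2) = (11, 3)
  bit 2 = 0: acc unchanged = (11, 3)
  bit 3 = 1: acc = (11, 3) + (8, 14) = (2, 15)

11P = (2, 15)


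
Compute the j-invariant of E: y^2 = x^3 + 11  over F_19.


Delta = -16(4 a^3 + 27 b^2) mod 19 = 16
-1728 * (4 a)^3 = -1728 * (4*0)^3 mod 19 = 0
j = 0 * 16^(-1) mod 19 = 0

j = 0 (mod 19)


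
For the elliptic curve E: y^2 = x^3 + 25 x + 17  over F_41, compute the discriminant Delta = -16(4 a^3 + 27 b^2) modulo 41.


4 a^3 + 27 b^2 = 4*25^3 + 27*17^2 = 62500 + 7803 = 70303
Delta = -16 * (70303) = -1124848
Delta mod 41 = 28

Delta = 28 (mod 41)


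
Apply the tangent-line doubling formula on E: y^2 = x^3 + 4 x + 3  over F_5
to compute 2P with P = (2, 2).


Doubling: s = (3 x1^2 + a) / (2 y1)
s = (3*2^2 + 4) / (2*2) mod 5 = 4
x3 = s^2 - 2 x1 mod 5 = 4^2 - 2*2 = 2
y3 = s (x1 - x3) - y1 mod 5 = 4 * (2 - 2) - 2 = 3

2P = (2, 3)


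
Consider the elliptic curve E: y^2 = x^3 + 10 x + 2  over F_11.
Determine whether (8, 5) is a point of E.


Check whether y^2 = x^3 + 10 x + 2 (mod 11) for (x, y) = (8, 5).
LHS: y^2 = 5^2 mod 11 = 3
RHS: x^3 + 10 x + 2 = 8^3 + 10*8 + 2 mod 11 = 0
LHS != RHS

No, not on the curve


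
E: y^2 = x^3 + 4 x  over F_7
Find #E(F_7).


For each x in F_7, count y with y^2 = x^3 + 4 x + 0 mod 7:
  x = 0: RHS = 0, y in [0]  -> 1 point(s)
  x = 2: RHS = 2, y in [3, 4]  -> 2 point(s)
  x = 3: RHS = 4, y in [2, 5]  -> 2 point(s)
  x = 6: RHS = 2, y in [3, 4]  -> 2 point(s)
Affine points: 7. Add the point at infinity: total = 8.

#E(F_7) = 8


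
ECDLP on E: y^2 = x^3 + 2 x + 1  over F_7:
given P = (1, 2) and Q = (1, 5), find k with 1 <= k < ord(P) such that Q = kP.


Enumerate multiples of P until we hit Q = (1, 5):
  1P = (1, 2)
  2P = (0, 1)
  3P = (0, 6)
  4P = (1, 5)
Match found at i = 4.

k = 4


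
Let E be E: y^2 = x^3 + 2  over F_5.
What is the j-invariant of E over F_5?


Delta = -16(4 a^3 + 27 b^2) mod 5 = 2
-1728 * (4 a)^3 = -1728 * (4*0)^3 mod 5 = 0
j = 0 * 2^(-1) mod 5 = 0

j = 0 (mod 5)


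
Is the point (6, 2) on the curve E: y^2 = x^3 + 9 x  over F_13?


Check whether y^2 = x^3 + 9 x + 0 (mod 13) for (x, y) = (6, 2).
LHS: y^2 = 2^2 mod 13 = 4
RHS: x^3 + 9 x + 0 = 6^3 + 9*6 + 0 mod 13 = 10
LHS != RHS

No, not on the curve


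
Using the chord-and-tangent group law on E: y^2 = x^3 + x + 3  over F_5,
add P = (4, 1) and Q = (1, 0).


P != Q, so use the chord formula.
s = (y2 - y1) / (x2 - x1) = (4) / (2) mod 5 = 2
x3 = s^2 - x1 - x2 mod 5 = 2^2 - 4 - 1 = 4
y3 = s (x1 - x3) - y1 mod 5 = 2 * (4 - 4) - 1 = 4

P + Q = (4, 4)


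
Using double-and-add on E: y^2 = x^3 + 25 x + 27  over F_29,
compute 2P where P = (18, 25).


k = 2 = 10_2 (binary, LSB first: 01)
Double-and-add from P = (18, 25):
  bit 0 = 0: acc unchanged = O
  bit 1 = 1: acc = O + (18, 4) = (18, 4)

2P = (18, 4)


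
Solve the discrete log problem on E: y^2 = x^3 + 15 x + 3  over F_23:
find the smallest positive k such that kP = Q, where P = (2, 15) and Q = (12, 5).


Enumerate multiples of P until we hit Q = (12, 5):
  1P = (2, 15)
  2P = (9, 4)
  3P = (14, 17)
  4P = (0, 16)
  5P = (4, 9)
  6P = (3, 11)
  7P = (11, 21)
  8P = (13, 16)
  9P = (12, 5)
Match found at i = 9.

k = 9


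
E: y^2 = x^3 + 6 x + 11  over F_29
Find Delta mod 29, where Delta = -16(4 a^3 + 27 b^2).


4 a^3 + 27 b^2 = 4*6^3 + 27*11^2 = 864 + 3267 = 4131
Delta = -16 * (4131) = -66096
Delta mod 29 = 24

Delta = 24 (mod 29)


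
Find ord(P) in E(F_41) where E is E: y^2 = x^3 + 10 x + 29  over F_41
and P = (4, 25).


Compute successive multiples of P until we hit O:
  1P = (4, 25)
  2P = (31, 6)
  3P = (16, 29)
  4P = (12, 27)
  5P = (2, 37)
  6P = (30, 8)
  7P = (3, 39)
  8P = (25, 23)
  ... (continuing to 39P)
  39P = O

ord(P) = 39


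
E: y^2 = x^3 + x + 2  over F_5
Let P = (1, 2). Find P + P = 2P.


Doubling: s = (3 x1^2 + a) / (2 y1)
s = (3*1^2 + 1) / (2*2) mod 5 = 1
x3 = s^2 - 2 x1 mod 5 = 1^2 - 2*1 = 4
y3 = s (x1 - x3) - y1 mod 5 = 1 * (1 - 4) - 2 = 0

2P = (4, 0)


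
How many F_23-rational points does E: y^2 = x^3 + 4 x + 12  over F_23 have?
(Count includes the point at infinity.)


For each x in F_23, count y with y^2 = x^3 + 4 x + 12 mod 23:
  x = 0: RHS = 12, y in [9, 14]  -> 2 point(s)
  x = 4: RHS = 0, y in [0]  -> 1 point(s)
  x = 8: RHS = 4, y in [2, 21]  -> 2 point(s)
  x = 9: RHS = 18, y in [8, 15]  -> 2 point(s)
  x = 14: RHS = 6, y in [11, 12]  -> 2 point(s)
  x = 16: RHS = 9, y in [3, 20]  -> 2 point(s)
  x = 17: RHS = 2, y in [5, 18]  -> 2 point(s)
  x = 19: RHS = 1, y in [1, 22]  -> 2 point(s)
Affine points: 15. Add the point at infinity: total = 16.

#E(F_23) = 16


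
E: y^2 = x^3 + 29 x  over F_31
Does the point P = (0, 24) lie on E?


Check whether y^2 = x^3 + 29 x + 0 (mod 31) for (x, y) = (0, 24).
LHS: y^2 = 24^2 mod 31 = 18
RHS: x^3 + 29 x + 0 = 0^3 + 29*0 + 0 mod 31 = 0
LHS != RHS

No, not on the curve


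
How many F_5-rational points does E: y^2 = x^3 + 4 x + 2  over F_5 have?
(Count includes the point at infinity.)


For each x in F_5, count y with y^2 = x^3 + 4 x + 2 mod 5:
  x = 3: RHS = 1, y in [1, 4]  -> 2 point(s)
Affine points: 2. Add the point at infinity: total = 3.

#E(F_5) = 3


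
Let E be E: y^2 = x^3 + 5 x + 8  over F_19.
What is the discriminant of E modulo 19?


4 a^3 + 27 b^2 = 4*5^3 + 27*8^2 = 500 + 1728 = 2228
Delta = -16 * (2228) = -35648
Delta mod 19 = 15

Delta = 15 (mod 19)


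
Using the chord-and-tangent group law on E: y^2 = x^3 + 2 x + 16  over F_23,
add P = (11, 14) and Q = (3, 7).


P != Q, so use the chord formula.
s = (y2 - y1) / (x2 - x1) = (16) / (15) mod 23 = 21
x3 = s^2 - x1 - x2 mod 23 = 21^2 - 11 - 3 = 13
y3 = s (x1 - x3) - y1 mod 23 = 21 * (11 - 13) - 14 = 13

P + Q = (13, 13)
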